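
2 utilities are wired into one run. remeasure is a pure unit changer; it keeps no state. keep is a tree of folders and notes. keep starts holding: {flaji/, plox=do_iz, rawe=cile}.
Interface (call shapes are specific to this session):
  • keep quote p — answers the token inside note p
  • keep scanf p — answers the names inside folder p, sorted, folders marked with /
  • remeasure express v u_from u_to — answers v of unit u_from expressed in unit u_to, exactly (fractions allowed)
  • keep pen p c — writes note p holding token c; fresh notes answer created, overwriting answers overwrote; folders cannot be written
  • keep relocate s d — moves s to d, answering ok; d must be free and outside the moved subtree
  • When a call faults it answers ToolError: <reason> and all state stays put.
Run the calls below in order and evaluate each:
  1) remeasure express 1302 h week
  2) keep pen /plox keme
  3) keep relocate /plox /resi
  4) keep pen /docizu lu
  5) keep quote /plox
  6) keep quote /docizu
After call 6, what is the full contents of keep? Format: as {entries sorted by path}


Answer: {docizu=lu, flaji/, rawe=cile, resi=keme}

Derivation:
Using remeasure express on v='1302', u_from='h', u_to='week', and see 31/4.
Invoking keep pen on p='/plox', c='keme', and observe overwrote.
Now I run keep relocate on s='/plox', d='/resi', and get ok.
I try keep pen on p='/docizu', c='lu', yielding created.
I try keep quote on p='/plox', and see ToolError: not found.
I try keep quote on p='/docizu', which returns lu.


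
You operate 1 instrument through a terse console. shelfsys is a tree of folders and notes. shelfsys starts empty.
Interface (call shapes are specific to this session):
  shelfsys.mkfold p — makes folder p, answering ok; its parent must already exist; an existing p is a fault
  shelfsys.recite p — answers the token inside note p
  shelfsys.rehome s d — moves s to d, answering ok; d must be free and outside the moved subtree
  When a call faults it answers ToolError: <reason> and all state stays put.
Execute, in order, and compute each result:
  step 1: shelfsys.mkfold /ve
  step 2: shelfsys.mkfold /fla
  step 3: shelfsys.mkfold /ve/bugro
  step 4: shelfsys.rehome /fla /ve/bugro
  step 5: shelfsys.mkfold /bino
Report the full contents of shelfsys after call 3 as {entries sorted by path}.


Answer: {fla/, ve/, ve/bugro/}

Derivation:
> mkfold p: /ve
  ok
> mkfold p: /fla
  ok
> mkfold p: /ve/bugro
  ok
> rehome s: /fla d: /ve/bugro
  ToolError: exists
> mkfold p: /bino
  ok


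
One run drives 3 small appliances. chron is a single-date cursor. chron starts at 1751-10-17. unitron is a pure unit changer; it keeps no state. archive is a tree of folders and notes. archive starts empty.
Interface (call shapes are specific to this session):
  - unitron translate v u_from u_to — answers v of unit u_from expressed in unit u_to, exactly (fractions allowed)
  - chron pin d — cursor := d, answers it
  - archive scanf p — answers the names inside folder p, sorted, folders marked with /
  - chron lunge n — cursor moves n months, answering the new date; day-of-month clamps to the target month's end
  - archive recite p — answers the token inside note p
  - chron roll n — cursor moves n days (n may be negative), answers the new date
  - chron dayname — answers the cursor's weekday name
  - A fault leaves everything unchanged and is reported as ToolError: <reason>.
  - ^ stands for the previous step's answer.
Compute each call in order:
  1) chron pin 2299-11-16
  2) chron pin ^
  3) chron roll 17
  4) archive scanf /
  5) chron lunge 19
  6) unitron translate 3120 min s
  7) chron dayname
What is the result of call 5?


-> chron pin(d=2299-11-16)
<- 2299-11-16
-> chron pin(d=^)
<- 2299-11-16
-> chron roll(n=17)
<- 2299-12-03
-> archive scanf(p=/)
<- []
-> chron lunge(n=19)
<- 2301-07-03
-> unitron translate(v=3120, u_from=min, u_to=s)
<- 187200
-> chron dayname()
<- Wednesday

Answer: 2301-07-03


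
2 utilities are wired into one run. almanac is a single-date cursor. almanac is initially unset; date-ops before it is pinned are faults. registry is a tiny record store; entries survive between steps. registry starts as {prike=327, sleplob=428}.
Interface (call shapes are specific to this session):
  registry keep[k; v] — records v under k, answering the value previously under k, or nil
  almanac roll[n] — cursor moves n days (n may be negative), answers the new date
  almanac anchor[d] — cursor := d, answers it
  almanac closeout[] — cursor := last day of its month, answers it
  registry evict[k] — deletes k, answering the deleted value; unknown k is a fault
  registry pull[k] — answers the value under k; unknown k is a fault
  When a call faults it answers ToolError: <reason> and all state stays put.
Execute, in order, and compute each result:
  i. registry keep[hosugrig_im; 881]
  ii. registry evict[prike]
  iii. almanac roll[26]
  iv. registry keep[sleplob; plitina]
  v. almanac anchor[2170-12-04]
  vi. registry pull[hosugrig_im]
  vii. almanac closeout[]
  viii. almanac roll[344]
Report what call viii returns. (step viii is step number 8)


$ registry keep hosugrig_im 881
[out] nil
$ registry evict prike
[out] 327
$ almanac roll 26
[out] ToolError: no date set
$ registry keep sleplob plitina
[out] 428
$ almanac anchor 2170-12-04
[out] 2170-12-04
$ registry pull hosugrig_im
[out] 881
$ almanac closeout
[out] 2170-12-31
$ almanac roll 344
[out] 2171-12-10

Answer: 2171-12-10


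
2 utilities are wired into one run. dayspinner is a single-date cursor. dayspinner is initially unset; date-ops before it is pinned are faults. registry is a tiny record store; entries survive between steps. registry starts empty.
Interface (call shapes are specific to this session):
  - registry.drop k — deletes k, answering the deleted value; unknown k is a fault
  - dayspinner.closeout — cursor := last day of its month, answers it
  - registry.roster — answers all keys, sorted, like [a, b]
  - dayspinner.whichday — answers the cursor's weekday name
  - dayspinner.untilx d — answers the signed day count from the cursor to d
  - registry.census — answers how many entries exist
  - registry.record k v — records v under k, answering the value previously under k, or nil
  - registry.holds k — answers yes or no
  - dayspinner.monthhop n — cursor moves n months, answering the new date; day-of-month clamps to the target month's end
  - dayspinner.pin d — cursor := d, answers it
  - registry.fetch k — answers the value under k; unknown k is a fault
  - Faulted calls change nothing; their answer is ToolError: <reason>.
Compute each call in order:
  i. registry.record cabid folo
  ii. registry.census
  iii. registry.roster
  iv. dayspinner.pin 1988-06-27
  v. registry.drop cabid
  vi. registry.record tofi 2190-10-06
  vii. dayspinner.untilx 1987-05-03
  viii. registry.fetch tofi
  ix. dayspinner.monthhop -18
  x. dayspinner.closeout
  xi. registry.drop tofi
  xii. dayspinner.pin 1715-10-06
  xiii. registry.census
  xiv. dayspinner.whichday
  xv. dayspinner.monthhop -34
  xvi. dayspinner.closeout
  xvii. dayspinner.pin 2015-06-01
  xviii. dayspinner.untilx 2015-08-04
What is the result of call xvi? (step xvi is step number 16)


Answer: 1712-12-31

Derivation:
·→ record(k=cabid, v=folo)
·← nil
·→ census()
·← 1
·→ roster()
·← [cabid]
·→ pin(d=1988-06-27)
·← 1988-06-27
·→ drop(k=cabid)
·← folo
·→ record(k=tofi, v=2190-10-06)
·← nil
·→ untilx(d=1987-05-03)
·← -421
·→ fetch(k=tofi)
·← 2190-10-06
·→ monthhop(n=-18)
·← 1986-12-27
·→ closeout()
·← 1986-12-31
·→ drop(k=tofi)
·← 2190-10-06
·→ pin(d=1715-10-06)
·← 1715-10-06
·→ census()
·← 0
·→ whichday()
·← Sunday
·→ monthhop(n=-34)
·← 1712-12-06
·→ closeout()
·← 1712-12-31
·→ pin(d=2015-06-01)
·← 2015-06-01
·→ untilx(d=2015-08-04)
·← 64


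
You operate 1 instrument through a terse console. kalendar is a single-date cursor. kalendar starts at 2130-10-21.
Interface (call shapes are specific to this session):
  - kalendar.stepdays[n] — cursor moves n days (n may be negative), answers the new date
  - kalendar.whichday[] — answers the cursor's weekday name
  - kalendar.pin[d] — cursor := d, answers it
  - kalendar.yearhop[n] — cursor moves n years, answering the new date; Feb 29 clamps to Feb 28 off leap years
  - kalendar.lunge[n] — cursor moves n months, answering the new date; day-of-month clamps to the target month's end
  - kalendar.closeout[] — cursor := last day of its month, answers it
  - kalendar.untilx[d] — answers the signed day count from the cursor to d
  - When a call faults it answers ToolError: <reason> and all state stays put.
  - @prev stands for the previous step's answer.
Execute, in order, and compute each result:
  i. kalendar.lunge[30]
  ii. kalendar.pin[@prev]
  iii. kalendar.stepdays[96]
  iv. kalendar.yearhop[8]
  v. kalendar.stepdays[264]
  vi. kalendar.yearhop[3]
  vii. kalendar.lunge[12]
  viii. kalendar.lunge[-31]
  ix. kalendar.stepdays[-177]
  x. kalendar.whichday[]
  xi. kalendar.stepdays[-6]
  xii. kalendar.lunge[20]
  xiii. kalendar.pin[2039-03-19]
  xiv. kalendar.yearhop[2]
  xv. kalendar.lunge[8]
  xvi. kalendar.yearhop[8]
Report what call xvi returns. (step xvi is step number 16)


[in] kalendar.lunge n→30
= 2133-04-21
[in] kalendar.pin d→@prev
= 2133-04-21
[in] kalendar.stepdays n→96
= 2133-07-26
[in] kalendar.yearhop n→8
= 2141-07-26
[in] kalendar.stepdays n→264
= 2142-04-16
[in] kalendar.yearhop n→3
= 2145-04-16
[in] kalendar.lunge n→12
= 2146-04-16
[in] kalendar.lunge n→-31
= 2143-09-16
[in] kalendar.stepdays n→-177
= 2143-03-23
[in] kalendar.whichday
= Saturday
[in] kalendar.stepdays n→-6
= 2143-03-17
[in] kalendar.lunge n→20
= 2144-11-17
[in] kalendar.pin d→2039-03-19
= 2039-03-19
[in] kalendar.yearhop n→2
= 2041-03-19
[in] kalendar.lunge n→8
= 2041-11-19
[in] kalendar.yearhop n→8
= 2049-11-19

Answer: 2049-11-19


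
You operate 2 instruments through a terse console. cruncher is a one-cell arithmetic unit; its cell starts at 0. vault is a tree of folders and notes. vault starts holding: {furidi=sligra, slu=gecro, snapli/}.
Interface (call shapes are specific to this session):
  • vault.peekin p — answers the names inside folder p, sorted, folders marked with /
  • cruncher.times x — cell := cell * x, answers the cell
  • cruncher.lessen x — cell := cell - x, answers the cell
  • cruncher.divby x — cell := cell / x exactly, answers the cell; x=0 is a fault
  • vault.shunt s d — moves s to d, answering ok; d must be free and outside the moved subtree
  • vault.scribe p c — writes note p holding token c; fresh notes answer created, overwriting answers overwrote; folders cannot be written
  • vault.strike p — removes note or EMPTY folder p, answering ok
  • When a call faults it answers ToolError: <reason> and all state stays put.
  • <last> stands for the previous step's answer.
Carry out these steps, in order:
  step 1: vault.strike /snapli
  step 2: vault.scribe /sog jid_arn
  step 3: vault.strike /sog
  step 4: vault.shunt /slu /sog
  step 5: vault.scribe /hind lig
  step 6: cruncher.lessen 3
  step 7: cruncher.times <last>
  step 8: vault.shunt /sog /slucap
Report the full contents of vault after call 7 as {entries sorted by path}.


;; 1. vault.strike(p=/snapli) ~> ok
;; 2. vault.scribe(p=/sog, c=jid_arn) ~> created
;; 3. vault.strike(p=/sog) ~> ok
;; 4. vault.shunt(s=/slu, d=/sog) ~> ok
;; 5. vault.scribe(p=/hind, c=lig) ~> created
;; 6. cruncher.lessen(x=3) ~> -3
;; 7. cruncher.times(x=<last>) ~> 9
;; 8. vault.shunt(s=/sog, d=/slucap) ~> ok

Answer: {furidi=sligra, hind=lig, sog=gecro}


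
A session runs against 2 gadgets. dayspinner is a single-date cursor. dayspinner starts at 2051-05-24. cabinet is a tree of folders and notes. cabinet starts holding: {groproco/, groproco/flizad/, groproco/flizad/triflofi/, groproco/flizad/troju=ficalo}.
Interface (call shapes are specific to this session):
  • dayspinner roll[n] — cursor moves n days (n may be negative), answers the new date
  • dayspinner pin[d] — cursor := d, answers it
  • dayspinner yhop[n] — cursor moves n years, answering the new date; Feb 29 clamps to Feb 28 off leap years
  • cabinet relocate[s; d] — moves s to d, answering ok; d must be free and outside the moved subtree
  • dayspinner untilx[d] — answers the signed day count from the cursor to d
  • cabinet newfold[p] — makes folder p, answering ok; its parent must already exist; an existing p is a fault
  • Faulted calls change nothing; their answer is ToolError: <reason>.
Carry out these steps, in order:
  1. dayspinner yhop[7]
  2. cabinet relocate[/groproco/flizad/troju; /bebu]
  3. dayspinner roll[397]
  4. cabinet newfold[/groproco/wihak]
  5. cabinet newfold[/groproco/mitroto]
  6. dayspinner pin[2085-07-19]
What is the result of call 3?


Answer: 2059-06-25

Derivation:
Using dayspinner yhop using n=7, which returns 2058-05-24.
I call cabinet relocate using s=/groproco/flizad/troju, d=/bebu, which returns ok.
I invoke dayspinner roll using n=397, and get 2059-06-25.
I try cabinet newfold using p=/groproco/wihak: ok.
I call cabinet newfold using p=/groproco/mitroto, which returns ok.
Using dayspinner pin using d=2085-07-19, — result: 2085-07-19.


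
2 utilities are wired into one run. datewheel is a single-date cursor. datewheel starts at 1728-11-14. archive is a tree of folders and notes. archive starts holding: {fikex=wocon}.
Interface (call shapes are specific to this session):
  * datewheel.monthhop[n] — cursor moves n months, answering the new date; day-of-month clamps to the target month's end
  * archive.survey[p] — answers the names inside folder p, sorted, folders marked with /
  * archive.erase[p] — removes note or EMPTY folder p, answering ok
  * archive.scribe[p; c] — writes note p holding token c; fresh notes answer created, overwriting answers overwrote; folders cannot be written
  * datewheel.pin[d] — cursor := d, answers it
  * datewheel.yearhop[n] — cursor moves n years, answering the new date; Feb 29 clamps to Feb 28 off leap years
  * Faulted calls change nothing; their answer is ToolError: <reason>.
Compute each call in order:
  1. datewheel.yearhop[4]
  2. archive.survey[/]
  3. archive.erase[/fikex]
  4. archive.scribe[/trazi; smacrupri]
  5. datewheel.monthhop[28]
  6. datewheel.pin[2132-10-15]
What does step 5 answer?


Answer: 1735-03-14

Derivation:
Step: yearhop[n='4']
Result: 1732-11-14
Step: survey[p='/']
Result: [fikex]
Step: erase[p='/fikex']
Result: ok
Step: scribe[p='/trazi'; c='smacrupri']
Result: created
Step: monthhop[n='28']
Result: 1735-03-14
Step: pin[d='2132-10-15']
Result: 2132-10-15


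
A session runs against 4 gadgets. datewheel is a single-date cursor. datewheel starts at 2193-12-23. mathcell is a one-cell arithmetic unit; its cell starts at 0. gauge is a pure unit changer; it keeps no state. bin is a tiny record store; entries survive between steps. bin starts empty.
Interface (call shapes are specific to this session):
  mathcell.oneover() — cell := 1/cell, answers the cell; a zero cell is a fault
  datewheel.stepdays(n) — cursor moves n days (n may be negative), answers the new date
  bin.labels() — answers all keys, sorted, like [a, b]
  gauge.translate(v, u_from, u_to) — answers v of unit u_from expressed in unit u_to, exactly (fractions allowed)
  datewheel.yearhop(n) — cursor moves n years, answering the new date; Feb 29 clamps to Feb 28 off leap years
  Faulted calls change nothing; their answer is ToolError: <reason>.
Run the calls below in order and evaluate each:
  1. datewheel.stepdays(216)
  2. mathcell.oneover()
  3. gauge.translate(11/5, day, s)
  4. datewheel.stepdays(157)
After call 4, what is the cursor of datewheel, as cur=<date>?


Answer: cur=2194-12-31

Derivation:
Act: stepdays[n=216]
Obs: 2194-07-27
Act: oneover[]
Obs: ToolError: reciprocal of zero
Act: translate[v=11/5; u_from=day; u_to=s]
Obs: 190080
Act: stepdays[n=157]
Obs: 2194-12-31


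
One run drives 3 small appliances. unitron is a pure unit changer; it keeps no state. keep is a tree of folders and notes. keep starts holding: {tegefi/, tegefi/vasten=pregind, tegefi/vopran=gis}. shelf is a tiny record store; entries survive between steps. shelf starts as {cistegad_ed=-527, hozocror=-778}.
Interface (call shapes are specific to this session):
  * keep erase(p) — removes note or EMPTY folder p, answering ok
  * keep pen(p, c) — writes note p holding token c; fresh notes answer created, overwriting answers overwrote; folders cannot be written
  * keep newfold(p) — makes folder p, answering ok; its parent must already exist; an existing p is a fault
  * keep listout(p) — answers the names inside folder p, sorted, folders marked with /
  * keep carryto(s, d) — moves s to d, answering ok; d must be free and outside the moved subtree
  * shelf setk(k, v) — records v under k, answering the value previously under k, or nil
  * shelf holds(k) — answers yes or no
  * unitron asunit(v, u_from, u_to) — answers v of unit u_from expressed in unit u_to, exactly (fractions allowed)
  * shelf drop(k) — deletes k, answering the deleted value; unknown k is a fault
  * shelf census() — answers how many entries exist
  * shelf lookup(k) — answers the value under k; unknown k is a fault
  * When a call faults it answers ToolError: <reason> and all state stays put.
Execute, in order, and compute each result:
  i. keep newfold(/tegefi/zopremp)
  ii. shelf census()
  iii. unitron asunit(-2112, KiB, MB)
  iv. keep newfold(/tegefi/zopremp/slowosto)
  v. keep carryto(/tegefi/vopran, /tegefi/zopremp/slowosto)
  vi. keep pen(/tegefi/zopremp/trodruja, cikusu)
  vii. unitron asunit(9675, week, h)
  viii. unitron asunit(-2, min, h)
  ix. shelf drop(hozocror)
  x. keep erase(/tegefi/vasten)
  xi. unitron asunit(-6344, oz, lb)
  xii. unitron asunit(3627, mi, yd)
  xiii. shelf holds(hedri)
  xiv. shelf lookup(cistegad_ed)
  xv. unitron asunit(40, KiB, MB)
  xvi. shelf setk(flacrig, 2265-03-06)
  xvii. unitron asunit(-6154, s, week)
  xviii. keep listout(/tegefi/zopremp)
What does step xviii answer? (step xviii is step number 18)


Answer: [slowosto/, trodruja]

Derivation:
Step: keep newfold[p→/tegefi/zopremp]
Result: ok
Step: shelf census[]
Result: 2
Step: unitron asunit[v→-2112; u_from→KiB; u_to→MB]
Result: -33792/15625
Step: keep newfold[p→/tegefi/zopremp/slowosto]
Result: ok
Step: keep carryto[s→/tegefi/vopran; d→/tegefi/zopremp/slowosto]
Result: ToolError: exists
Step: keep pen[p→/tegefi/zopremp/trodruja; c→cikusu]
Result: created
Step: unitron asunit[v→9675; u_from→week; u_to→h]
Result: 1625400
Step: unitron asunit[v→-2; u_from→min; u_to→h]
Result: -1/30
Step: shelf drop[k→hozocror]
Result: -778
Step: keep erase[p→/tegefi/vasten]
Result: ok
Step: unitron asunit[v→-6344; u_from→oz; u_to→lb]
Result: -793/2
Step: unitron asunit[v→3627; u_from→mi; u_to→yd]
Result: 6383520
Step: shelf holds[k→hedri]
Result: no
Step: shelf lookup[k→cistegad_ed]
Result: -527
Step: unitron asunit[v→40; u_from→KiB; u_to→MB]
Result: 128/3125
Step: shelf setk[k→flacrig; v→2265-03-06]
Result: nil
Step: unitron asunit[v→-6154; u_from→s; u_to→week]
Result: -3077/302400
Step: keep listout[p→/tegefi/zopremp]
Result: [slowosto/, trodruja]


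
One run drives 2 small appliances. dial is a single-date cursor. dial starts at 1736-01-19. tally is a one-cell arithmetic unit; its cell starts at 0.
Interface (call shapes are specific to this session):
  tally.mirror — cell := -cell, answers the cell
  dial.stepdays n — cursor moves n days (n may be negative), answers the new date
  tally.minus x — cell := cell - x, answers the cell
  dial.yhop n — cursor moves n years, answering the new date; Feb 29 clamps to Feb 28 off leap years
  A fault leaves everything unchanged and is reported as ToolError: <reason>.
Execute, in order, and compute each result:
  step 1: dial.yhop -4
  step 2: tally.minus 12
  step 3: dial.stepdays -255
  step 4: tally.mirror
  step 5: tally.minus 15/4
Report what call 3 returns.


Answer: 1731-05-09

Derivation:
I try dial.yhop with n→-4, and see 1732-01-19.
Calling tally.minus with x→12, and observe -12.
I call dial.stepdays with n→-255, which returns 1731-05-09.
Next I call tally.mirror(), — result: 12.
Calling tally.minus with x→15/4, which returns 33/4.


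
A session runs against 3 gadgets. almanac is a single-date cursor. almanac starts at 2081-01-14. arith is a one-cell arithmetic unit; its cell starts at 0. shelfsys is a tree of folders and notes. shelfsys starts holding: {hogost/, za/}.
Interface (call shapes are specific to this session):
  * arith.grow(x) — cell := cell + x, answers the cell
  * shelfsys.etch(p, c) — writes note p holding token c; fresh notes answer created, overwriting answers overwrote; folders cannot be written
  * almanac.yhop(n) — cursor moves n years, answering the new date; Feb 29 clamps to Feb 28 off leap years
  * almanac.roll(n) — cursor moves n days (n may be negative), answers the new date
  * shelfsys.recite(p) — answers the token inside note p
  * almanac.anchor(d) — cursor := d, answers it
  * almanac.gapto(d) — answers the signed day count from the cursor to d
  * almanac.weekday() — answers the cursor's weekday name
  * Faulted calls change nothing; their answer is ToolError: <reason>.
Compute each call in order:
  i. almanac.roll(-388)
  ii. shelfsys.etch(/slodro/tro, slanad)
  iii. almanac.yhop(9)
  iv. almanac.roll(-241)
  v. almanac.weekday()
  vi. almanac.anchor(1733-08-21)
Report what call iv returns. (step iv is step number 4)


Answer: 2088-04-26

Derivation:
Act: roll[-388]
Obs: 2079-12-23
Act: etch[/slodro/tro; slanad]
Obs: ToolError: no parent
Act: yhop[9]
Obs: 2088-12-23
Act: roll[-241]
Obs: 2088-04-26
Act: weekday[]
Obs: Monday
Act: anchor[1733-08-21]
Obs: 1733-08-21


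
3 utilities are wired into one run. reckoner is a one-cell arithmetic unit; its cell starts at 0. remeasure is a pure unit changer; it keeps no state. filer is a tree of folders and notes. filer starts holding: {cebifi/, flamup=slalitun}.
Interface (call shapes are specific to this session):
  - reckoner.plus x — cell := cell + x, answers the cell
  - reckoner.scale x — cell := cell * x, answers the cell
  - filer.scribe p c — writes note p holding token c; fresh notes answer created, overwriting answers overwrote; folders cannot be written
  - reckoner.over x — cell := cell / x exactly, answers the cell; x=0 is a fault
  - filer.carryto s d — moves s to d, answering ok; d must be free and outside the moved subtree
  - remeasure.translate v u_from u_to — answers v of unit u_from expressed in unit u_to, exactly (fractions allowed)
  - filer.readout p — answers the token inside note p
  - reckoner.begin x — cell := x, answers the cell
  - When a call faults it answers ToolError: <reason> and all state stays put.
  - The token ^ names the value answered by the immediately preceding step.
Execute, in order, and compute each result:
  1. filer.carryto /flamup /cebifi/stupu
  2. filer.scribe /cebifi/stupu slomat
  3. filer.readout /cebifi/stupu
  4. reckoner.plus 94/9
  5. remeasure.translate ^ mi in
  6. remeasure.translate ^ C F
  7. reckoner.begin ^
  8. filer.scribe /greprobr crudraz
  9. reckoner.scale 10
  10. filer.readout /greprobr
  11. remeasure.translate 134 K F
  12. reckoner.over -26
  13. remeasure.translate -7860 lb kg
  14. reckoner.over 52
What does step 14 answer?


Answer: -1489000/169

Derivation:
CALL carryto[/flamup; /cebifi/stupu]
RET  ok
CALL scribe[/cebifi/stupu; slomat]
RET  overwrote
CALL readout[/cebifi/stupu]
RET  slomat
CALL plus[94/9]
RET  94/9
CALL translate[^; mi; in]
RET  661760
CALL translate[^; C; F]
RET  1191200
CALL begin[^]
RET  1191200
CALL scribe[/greprobr; crudraz]
RET  created
CALL scale[10]
RET  11912000
CALL readout[/greprobr]
RET  crudraz
CALL translate[134; K; F]
RET  -21847/100
CALL over[-26]
RET  -5956000/13
CALL translate[-7860; lb; kg]
RET  -17826180141/5000000
CALL over[52]
RET  -1489000/169


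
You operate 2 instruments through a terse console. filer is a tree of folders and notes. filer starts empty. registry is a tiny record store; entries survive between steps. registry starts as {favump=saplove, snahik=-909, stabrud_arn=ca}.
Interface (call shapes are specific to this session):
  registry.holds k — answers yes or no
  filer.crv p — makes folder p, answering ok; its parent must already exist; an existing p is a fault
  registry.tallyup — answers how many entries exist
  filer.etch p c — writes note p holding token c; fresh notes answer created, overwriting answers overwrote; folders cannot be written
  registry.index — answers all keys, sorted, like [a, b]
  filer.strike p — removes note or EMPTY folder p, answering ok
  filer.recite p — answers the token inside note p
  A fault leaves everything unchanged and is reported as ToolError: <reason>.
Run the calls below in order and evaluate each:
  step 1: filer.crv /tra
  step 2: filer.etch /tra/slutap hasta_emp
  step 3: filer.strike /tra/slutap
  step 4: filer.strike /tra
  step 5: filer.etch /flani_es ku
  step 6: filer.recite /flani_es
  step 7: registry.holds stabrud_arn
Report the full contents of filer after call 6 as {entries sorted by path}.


~$ filer.crv p→/tra
:: ok
~$ filer.etch p→/tra/slutap c→hasta_emp
:: created
~$ filer.strike p→/tra/slutap
:: ok
~$ filer.strike p→/tra
:: ok
~$ filer.etch p→/flani_es c→ku
:: created
~$ filer.recite p→/flani_es
:: ku
~$ registry.holds k→stabrud_arn
:: yes

Answer: {flani_es=ku}


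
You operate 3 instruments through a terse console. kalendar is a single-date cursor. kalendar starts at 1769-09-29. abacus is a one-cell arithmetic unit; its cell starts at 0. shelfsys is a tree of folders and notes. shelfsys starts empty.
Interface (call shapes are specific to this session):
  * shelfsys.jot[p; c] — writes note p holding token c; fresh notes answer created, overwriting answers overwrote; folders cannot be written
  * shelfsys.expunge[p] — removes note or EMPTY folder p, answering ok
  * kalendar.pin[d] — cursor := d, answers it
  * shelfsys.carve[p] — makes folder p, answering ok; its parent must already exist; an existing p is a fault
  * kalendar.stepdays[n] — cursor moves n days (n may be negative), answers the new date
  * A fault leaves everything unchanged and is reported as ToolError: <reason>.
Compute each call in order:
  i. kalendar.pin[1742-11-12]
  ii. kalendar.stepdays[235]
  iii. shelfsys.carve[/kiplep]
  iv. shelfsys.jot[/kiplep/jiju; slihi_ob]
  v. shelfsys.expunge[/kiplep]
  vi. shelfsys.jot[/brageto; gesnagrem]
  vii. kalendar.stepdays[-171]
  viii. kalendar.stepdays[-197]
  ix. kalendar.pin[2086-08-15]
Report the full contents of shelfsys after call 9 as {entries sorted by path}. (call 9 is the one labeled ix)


Answer: {brageto=gesnagrem, kiplep/, kiplep/jiju=slihi_ob}

Derivation:
~$ pin 1742-11-12
  1742-11-12
~$ stepdays 235
  1743-07-05
~$ carve /kiplep
  ok
~$ jot /kiplep/jiju slihi_ob
  created
~$ expunge /kiplep
  ToolError: not empty
~$ jot /brageto gesnagrem
  created
~$ stepdays -171
  1743-01-15
~$ stepdays -197
  1742-07-02
~$ pin 2086-08-15
  2086-08-15


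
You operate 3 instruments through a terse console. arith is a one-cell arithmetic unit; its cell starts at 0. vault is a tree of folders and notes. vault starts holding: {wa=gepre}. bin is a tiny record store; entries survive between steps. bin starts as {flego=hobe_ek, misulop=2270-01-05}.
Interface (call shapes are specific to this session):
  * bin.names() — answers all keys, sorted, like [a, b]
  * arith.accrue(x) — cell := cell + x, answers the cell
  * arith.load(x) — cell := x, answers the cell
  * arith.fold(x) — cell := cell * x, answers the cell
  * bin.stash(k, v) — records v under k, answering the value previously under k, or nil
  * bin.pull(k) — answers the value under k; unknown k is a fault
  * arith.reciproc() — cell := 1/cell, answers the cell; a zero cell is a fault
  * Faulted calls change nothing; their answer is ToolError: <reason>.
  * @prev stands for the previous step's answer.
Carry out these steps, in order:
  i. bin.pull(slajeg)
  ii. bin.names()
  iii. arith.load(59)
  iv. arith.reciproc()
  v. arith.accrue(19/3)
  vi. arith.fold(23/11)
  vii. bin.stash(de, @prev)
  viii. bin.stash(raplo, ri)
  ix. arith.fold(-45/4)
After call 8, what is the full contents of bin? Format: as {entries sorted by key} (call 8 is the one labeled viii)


Do: pull[k='slajeg']
See: ToolError: no such key slajeg
Do: names[]
See: [flego, misulop]
Do: load[x='59']
See: 59
Do: reciproc[]
See: 1/59
Do: accrue[x='19/3']
See: 1124/177
Do: fold[x='23/11']
See: 25852/1947
Do: stash[k='de'; v='@prev']
See: nil
Do: stash[k='raplo'; v='ri']
See: nil
Do: fold[x='-45/4']
See: -96945/649

Answer: {de=25852/1947, flego=hobe_ek, misulop=2270-01-05, raplo=ri}


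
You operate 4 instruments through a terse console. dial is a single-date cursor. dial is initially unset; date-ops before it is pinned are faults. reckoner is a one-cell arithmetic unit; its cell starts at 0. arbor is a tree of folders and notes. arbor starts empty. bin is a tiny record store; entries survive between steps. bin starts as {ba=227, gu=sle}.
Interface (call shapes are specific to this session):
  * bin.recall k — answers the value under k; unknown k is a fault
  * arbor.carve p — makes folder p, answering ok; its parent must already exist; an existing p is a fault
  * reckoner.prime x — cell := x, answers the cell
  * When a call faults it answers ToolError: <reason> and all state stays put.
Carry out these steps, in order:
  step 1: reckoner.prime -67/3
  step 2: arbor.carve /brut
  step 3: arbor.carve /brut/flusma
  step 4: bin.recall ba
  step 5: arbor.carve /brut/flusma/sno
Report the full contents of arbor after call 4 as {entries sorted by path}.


;; 1. reckoner.prime(-67/3) ~> -67/3
;; 2. arbor.carve(/brut) ~> ok
;; 3. arbor.carve(/brut/flusma) ~> ok
;; 4. bin.recall(ba) ~> 227
;; 5. arbor.carve(/brut/flusma/sno) ~> ok

Answer: {brut/, brut/flusma/}


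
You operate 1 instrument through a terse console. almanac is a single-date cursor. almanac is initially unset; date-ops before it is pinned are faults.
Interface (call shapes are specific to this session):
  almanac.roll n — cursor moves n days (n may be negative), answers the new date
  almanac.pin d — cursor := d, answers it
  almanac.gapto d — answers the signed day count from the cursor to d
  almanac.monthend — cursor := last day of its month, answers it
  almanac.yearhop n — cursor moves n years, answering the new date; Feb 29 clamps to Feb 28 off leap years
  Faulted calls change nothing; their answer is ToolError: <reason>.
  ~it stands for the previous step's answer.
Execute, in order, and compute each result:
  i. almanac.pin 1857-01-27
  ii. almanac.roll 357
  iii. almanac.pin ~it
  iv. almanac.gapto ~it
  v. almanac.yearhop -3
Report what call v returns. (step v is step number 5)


Answer: 1855-01-19

Derivation:
% almanac.pin d→1857-01-27
[out] 1857-01-27
% almanac.roll n→357
[out] 1858-01-19
% almanac.pin d→~it
[out] 1858-01-19
% almanac.gapto d→~it
[out] 0
% almanac.yearhop n→-3
[out] 1855-01-19


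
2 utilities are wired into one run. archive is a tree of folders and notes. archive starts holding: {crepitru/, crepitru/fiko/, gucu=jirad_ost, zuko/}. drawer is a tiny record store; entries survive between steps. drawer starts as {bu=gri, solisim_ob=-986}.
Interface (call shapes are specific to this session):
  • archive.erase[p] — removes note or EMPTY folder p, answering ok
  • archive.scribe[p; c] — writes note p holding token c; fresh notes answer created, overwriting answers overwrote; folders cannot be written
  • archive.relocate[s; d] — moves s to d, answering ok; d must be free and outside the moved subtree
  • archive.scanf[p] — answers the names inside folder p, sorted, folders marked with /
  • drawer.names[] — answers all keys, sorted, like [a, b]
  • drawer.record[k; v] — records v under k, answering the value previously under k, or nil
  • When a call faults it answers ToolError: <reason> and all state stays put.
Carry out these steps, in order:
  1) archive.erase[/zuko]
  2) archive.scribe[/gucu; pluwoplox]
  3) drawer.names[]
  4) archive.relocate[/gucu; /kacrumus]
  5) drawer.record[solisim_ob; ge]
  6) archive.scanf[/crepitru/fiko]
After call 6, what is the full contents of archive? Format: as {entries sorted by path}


Answer: {crepitru/, crepitru/fiko/, kacrumus=pluwoplox}

Derivation:
>> erase(p=/zuko)
<< ok
>> scribe(p=/gucu, c=pluwoplox)
<< overwrote
>> names()
<< [bu, solisim_ob]
>> relocate(s=/gucu, d=/kacrumus)
<< ok
>> record(k=solisim_ob, v=ge)
<< -986
>> scanf(p=/crepitru/fiko)
<< []


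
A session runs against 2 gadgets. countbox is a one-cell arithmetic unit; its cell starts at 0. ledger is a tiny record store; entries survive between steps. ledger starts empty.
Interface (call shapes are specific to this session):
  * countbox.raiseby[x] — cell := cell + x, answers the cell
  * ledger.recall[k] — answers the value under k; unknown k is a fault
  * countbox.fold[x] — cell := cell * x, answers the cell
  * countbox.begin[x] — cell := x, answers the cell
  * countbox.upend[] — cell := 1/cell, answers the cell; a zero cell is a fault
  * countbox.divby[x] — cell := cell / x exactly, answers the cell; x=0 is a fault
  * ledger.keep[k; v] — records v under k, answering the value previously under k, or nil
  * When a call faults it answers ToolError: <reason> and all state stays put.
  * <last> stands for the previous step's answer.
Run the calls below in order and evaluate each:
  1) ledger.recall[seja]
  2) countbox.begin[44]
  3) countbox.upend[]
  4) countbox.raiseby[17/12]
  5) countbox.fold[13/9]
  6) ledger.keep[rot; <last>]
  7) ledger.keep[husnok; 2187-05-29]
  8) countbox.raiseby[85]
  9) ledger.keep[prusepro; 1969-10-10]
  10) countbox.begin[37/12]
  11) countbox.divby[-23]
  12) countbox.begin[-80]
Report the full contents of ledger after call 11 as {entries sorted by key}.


$ ledger.recall k='seja'
[out] ToolError: no such key seja
$ countbox.begin x='44'
[out] 44
$ countbox.upend
[out] 1/44
$ countbox.raiseby x='17/12'
[out] 95/66
$ countbox.fold x='13/9'
[out] 1235/594
$ ledger.keep k='rot' v='<last>'
[out] nil
$ ledger.keep k='husnok' v='2187-05-29'
[out] nil
$ countbox.raiseby x='85'
[out] 51725/594
$ ledger.keep k='prusepro' v='1969-10-10'
[out] nil
$ countbox.begin x='37/12'
[out] 37/12
$ countbox.divby x='-23'
[out] -37/276
$ countbox.begin x='-80'
[out] -80

Answer: {husnok=2187-05-29, prusepro=1969-10-10, rot=1235/594}


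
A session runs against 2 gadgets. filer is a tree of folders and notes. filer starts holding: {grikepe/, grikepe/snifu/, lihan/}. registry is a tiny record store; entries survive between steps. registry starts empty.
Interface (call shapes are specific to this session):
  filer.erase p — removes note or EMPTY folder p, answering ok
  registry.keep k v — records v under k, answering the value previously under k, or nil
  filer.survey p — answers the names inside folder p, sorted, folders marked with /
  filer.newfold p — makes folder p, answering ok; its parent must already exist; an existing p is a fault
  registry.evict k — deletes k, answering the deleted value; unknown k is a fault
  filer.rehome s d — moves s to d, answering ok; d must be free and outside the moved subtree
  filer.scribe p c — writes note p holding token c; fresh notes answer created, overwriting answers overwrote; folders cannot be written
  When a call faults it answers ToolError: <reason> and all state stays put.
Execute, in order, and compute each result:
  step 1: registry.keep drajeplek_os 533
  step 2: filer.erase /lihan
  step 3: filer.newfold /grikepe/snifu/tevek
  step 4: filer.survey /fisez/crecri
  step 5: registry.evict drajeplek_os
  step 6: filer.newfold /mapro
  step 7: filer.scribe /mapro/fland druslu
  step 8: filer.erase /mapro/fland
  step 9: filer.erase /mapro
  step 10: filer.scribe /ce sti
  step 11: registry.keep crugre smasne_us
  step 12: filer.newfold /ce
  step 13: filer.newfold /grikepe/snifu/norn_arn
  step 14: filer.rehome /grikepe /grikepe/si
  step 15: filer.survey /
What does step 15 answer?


Answer: [ce, grikepe/]

Derivation:
-- 1. registry.keep(k=drajeplek_os, v=533) => nil
-- 2. filer.erase(p=/lihan) => ok
-- 3. filer.newfold(p=/grikepe/snifu/tevek) => ok
-- 4. filer.survey(p=/fisez/crecri) => ToolError: not found
-- 5. registry.evict(k=drajeplek_os) => 533
-- 6. filer.newfold(p=/mapro) => ok
-- 7. filer.scribe(p=/mapro/fland, c=druslu) => created
-- 8. filer.erase(p=/mapro/fland) => ok
-- 9. filer.erase(p=/mapro) => ok
-- 10. filer.scribe(p=/ce, c=sti) => created
-- 11. registry.keep(k=crugre, v=smasne_us) => nil
-- 12. filer.newfold(p=/ce) => ToolError: exists
-- 13. filer.newfold(p=/grikepe/snifu/norn_arn) => ok
-- 14. filer.rehome(s=/grikepe, d=/grikepe/si) => ToolError: into itself
-- 15. filer.survey(p=/) => [ce, grikepe/]


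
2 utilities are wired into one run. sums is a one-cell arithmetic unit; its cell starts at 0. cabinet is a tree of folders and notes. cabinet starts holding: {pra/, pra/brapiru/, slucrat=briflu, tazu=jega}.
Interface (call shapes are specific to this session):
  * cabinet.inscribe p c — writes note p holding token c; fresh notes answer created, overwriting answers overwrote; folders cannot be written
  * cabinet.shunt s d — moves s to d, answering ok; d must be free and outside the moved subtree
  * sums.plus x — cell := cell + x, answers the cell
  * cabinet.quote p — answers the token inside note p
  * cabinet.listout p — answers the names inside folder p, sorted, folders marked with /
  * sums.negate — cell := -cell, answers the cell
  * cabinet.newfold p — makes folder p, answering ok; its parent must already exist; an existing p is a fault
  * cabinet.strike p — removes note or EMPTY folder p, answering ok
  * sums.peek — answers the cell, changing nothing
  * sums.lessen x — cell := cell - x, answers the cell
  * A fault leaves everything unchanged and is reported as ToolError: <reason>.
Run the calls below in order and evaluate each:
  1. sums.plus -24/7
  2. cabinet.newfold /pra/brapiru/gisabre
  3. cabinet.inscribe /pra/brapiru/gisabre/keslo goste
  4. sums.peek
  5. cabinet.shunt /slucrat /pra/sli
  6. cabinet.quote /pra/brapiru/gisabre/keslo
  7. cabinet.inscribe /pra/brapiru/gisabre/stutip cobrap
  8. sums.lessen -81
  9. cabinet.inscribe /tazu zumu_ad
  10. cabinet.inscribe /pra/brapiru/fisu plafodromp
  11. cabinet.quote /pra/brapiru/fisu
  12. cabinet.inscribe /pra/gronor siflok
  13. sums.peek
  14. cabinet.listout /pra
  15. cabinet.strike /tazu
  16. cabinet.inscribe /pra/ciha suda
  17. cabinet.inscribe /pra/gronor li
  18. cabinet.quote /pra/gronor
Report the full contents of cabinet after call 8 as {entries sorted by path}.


% sums.plus(x→-24/7) == -24/7
% cabinet.newfold(p→/pra/brapiru/gisabre) == ok
% cabinet.inscribe(p→/pra/brapiru/gisabre/keslo, c→goste) == created
% sums.peek() == -24/7
% cabinet.shunt(s→/slucrat, d→/pra/sli) == ok
% cabinet.quote(p→/pra/brapiru/gisabre/keslo) == goste
% cabinet.inscribe(p→/pra/brapiru/gisabre/stutip, c→cobrap) == created
% sums.lessen(x→-81) == 543/7
% cabinet.inscribe(p→/tazu, c→zumu_ad) == overwrote
% cabinet.inscribe(p→/pra/brapiru/fisu, c→plafodromp) == created
% cabinet.quote(p→/pra/brapiru/fisu) == plafodromp
% cabinet.inscribe(p→/pra/gronor, c→siflok) == created
% sums.peek() == 543/7
% cabinet.listout(p→/pra) == [brapiru/, gronor, sli]
% cabinet.strike(p→/tazu) == ok
% cabinet.inscribe(p→/pra/ciha, c→suda) == created
% cabinet.inscribe(p→/pra/gronor, c→li) == overwrote
% cabinet.quote(p→/pra/gronor) == li

Answer: {pra/, pra/brapiru/, pra/brapiru/gisabre/, pra/brapiru/gisabre/keslo=goste, pra/brapiru/gisabre/stutip=cobrap, pra/sli=briflu, tazu=jega}


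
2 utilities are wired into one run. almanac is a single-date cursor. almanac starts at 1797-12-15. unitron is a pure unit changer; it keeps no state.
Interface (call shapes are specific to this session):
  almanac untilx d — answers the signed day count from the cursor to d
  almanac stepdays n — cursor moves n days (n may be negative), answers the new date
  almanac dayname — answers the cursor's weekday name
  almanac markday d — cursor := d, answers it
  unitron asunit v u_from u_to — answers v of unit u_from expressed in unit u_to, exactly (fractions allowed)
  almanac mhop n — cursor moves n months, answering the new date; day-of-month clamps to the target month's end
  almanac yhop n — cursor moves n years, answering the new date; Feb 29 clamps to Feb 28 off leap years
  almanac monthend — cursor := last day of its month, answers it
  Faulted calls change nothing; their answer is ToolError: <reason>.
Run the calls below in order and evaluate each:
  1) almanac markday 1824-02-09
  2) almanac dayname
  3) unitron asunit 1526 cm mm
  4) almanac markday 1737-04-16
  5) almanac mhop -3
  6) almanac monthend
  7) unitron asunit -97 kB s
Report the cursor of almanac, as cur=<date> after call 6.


==> almanac markday(d: 1824-02-09)
<== 1824-02-09
==> almanac dayname()
<== Monday
==> unitron asunit(v: 1526, u_from: cm, u_to: mm)
<== 15260
==> almanac markday(d: 1737-04-16)
<== 1737-04-16
==> almanac mhop(n: -3)
<== 1737-01-16
==> almanac monthend()
<== 1737-01-31
==> unitron asunit(v: -97, u_from: kB, u_to: s)
<== ToolError: incompatible units

Answer: cur=1737-01-31
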